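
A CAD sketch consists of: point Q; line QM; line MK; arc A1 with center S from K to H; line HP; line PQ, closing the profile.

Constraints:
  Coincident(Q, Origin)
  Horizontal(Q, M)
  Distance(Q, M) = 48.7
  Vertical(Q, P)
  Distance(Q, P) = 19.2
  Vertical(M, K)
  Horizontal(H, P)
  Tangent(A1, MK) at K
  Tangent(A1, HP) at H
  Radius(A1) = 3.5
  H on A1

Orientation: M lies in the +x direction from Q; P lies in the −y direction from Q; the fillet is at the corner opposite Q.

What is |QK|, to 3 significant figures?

51.2

Q is at the origin; Q and M share the same y with |QM| = 48.7 and M on the +x side, so M = (48.7, 0.00). QP is vertical with |QP| = 19.2 and P on the −y side, so P = (0.00, -19.2). The virtual corner opposite Q is at (48.7, -19.2). The tangent condition forces SK to be normal to MK and the tangent condition forces SH to be normal to HP, with radius 3.5, so the center S sits 3.5 in from both sides at S = (45.2, -15.7). That places the tangent points at K = (48.7, -15.7) on MK and H = (45.2, -19.2) on HP. Then |QK| = |K − Q| = 51.2.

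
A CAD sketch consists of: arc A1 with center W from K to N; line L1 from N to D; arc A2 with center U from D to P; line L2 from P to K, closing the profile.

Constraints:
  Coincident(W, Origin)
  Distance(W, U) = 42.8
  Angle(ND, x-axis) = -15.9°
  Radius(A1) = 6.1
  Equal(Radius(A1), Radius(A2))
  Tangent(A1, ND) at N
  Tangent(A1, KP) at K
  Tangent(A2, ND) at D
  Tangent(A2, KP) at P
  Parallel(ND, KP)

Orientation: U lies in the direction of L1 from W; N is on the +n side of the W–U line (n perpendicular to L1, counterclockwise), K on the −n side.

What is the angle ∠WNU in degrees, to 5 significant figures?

81.889°

The slot axis is L1's direction at -15.9°, so u = (cos -15.9°, sin -15.9°) = (0.96174, -0.27396) and n = (−sin -15.9°, cos -15.9°) = (0.27396, 0.96174). W is at the origin and U lies 42.8 along u from W, so U = 42.8·u = (41.163, -11.725). Tangency of A1 to both parallel lines with radius 6.1 puts N and K at W ± 6.1·n: N = (1.6712, 5.8666), K = (-1.6712, -5.8666). Then cos ∠WNU = NW·NU / (|NW||NU|), giving 81.889°.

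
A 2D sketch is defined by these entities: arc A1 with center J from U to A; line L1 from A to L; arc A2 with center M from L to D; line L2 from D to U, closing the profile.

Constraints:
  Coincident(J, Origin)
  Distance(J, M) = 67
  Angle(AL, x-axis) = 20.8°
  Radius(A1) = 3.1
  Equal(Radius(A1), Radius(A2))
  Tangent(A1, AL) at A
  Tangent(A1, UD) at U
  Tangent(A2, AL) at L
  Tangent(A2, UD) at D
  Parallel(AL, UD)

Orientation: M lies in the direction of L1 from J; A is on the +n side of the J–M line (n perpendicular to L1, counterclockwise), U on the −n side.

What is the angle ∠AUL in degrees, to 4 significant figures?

84.71°

The slot axis is L1's direction at 20.8°, so u = (cos 20.8°, sin 20.8°) = (0.9348, 0.3551) and n = (−sin 20.8°, cos 20.8°) = (-0.3551, 0.9348). J is at the origin and M lies 67.0 along u from J, so M = 67.0·u = (62.63, 23.79). Tangency of A1 to both parallel lines with radius 3.1 puts A and U at J ± 3.1·n: A = (-1.101, 2.898), U = (1.101, -2.898). Equal radii place L and D the same way about M: L = M + 3.1·n = (61.53, 26.69), D = M − 3.1·n = (63.73, 20.89). Then cos ∠AUL = UA·UL / (|UA||UL|), giving 84.71°.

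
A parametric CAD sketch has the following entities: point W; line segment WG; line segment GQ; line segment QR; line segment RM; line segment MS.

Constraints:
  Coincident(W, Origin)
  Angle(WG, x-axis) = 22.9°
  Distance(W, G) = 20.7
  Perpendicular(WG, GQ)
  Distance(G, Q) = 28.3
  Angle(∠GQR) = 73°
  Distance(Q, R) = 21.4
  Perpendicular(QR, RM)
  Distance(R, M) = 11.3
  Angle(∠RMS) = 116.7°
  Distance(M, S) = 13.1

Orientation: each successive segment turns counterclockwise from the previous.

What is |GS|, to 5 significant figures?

9.9793

W is at the origin; WG runs at 22.9° with length 20.7, so G = (19.069, 8.0549). The perpendicularity gives GQ at right angles to WG, so GQ runs at 112.90°; with |GQ| = 28.3, Q = (8.0563, 34.124). ∠GQR = 73.0° gives QR at -140.10° from the x-axis; with |QR| = 21.4, R = (-8.3610, 20.397). QR ⟂ RM, so RM runs at -50.100°; with |RM| = 11.3, M = (-1.1126, 11.728). ∠RMS = 116.7° gives MS at 13.200° from the x-axis; with |MS| = 13.1, S = (11.641, 14.720). Then |GS| = |S − G| = 9.9793.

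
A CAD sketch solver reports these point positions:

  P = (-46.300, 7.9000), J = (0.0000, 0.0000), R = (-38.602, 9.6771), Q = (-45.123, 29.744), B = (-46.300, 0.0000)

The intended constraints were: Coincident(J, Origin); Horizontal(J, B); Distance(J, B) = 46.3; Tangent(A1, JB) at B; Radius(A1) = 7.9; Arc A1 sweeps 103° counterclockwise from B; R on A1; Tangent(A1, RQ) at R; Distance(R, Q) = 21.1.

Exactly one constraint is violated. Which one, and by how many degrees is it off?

Tangent(A1, RQ) at R — off by 5.00°.

J = (0.00, 0.00) ✓; J.y = 0.00, B.y = 0.00 ✓; |JB| = 46.30 ✓; ∠(PB, BJ) = 90.00° ✓; |PB| = 7.900 ✓; bearing(P→R) − bearing(P→B) = 103.0° ✓; |PR| = 7.900 ✓; ∠(PR, RQ) = 85.00° ✗; |RQ| = 21.10 ✓.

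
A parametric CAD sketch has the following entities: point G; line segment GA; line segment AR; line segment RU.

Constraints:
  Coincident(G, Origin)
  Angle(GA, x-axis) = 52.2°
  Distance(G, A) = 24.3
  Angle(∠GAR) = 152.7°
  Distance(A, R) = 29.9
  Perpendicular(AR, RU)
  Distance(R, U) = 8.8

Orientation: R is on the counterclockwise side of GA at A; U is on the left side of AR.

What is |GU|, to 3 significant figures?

51.5

G is at the origin; GA runs at 52.2° with length 24.3, so A = 24.3·(cos 52.2°, sin 52.2°) = (14.9, 19.2). ∠GAR = 152.7°, so AR runs at 52.2° + (180° − 152.7°) = 79.5° from the x-axis; with |AR| = 29.9, R = A + 29.9·(cos 79.5°, sin 79.5°) = (20.3, 48.6). AR ⟂ RU; with |RU| = 8.8 on the left of AR, U = R + 8.8·(-0.983, 0.182) = (11.7, 50.2). Then |GU| = |U − G| = 51.5.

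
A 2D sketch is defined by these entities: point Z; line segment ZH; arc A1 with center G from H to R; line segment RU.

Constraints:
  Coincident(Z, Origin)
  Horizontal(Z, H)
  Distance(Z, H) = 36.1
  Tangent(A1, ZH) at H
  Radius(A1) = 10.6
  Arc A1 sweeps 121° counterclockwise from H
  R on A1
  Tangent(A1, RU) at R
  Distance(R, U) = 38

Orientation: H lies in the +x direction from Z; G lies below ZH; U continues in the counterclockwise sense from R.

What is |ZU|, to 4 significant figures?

67.34

Z is at the origin; ZH is horizontal with |ZH| = 36.1 and H on the +x side, so H = (36.10, 0.000). A1 meets ZH tangentially, so GH is at right angles to ZH, so G = H + (0, -10.6) = (36.10, -10.60). On A1, H sits at bearing 90° from G; a 121° counterclockwise sweep puts R at bearing 211°, so R = G + 10.6·(cos 211°, sin 211°) = (27.01, -16.06). A1 meets RU tangentially, so GR is at right angles to RU, so RU runs along (−sin 211°, cos 211°); with |RU| = 38.0, U = (46.59, -48.63). Then |ZU| = |U − Z| = 67.34.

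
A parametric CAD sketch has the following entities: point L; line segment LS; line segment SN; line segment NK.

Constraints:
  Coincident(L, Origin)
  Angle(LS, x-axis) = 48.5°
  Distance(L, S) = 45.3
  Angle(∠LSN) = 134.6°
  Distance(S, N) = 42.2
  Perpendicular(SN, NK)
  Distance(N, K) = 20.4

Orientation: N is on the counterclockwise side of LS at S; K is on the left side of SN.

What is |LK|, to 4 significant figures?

74.95

L is at the origin; LS runs at 48.5° with length 45.3, so S = 45.3·(cos 48.5°, sin 48.5°) = (30.02, 33.93). ∠LSN = 134.6°, so SN runs at 48.5° + (180° − 134.6°) = 93.90° from the x-axis; with |SN| = 42.2, N = S + 42.2·(cos 93.90°, sin 93.90°) = (27.15, 76.03). SN ⟂ NK; with |NK| = 20.4 on the left of SN, K = N + 20.4·(-0.9977, -0.06802) = (6.794, 74.64). Then |LK| = |K − L| = 74.95.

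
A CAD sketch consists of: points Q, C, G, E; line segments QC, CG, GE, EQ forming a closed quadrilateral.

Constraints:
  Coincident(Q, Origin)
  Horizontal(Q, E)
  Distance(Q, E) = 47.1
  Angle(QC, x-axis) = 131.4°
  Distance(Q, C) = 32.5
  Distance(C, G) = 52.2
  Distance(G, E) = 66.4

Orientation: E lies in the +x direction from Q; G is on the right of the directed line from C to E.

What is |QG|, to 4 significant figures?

30.36

Q is at the origin; QE is horizontal with |QE| = 47.1 and E in +x, so E = (47.1, 0). QC runs at 131.4° with |QC| = 32.5, so C = (-21.49, 24.38). G is determined by |CG| = 52.2 and |GE| = 66.4 together: it lies at the intersection of circle(C, 52.2) and circle(E, 66.4). With |CE| = 72.80, the foot of the radical line on CE is 24.83 from C and the perpendicular offset is √(52.2² − 24.83²) = 45.92. Taking the right-of-CE solution: G = (-13.47, -27.20).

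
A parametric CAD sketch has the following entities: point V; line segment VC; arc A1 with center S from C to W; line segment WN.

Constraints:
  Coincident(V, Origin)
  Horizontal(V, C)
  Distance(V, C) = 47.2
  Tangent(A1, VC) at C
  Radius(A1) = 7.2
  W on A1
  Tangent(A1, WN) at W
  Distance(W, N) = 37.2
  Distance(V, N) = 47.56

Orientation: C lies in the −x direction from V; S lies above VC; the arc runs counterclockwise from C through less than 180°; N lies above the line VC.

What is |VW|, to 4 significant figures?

40.75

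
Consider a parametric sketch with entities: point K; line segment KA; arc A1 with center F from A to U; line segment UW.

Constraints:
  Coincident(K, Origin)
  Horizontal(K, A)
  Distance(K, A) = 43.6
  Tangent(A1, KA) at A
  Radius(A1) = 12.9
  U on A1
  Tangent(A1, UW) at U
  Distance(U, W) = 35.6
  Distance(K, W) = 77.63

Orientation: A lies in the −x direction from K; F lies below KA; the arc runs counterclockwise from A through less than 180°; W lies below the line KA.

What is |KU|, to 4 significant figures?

57.24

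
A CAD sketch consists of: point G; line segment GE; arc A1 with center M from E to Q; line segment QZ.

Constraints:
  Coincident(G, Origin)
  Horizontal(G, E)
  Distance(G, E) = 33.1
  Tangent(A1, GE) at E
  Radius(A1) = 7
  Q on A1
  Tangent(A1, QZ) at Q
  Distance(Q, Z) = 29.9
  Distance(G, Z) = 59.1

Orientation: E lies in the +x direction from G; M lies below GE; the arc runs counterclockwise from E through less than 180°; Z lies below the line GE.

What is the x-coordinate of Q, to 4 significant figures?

28.05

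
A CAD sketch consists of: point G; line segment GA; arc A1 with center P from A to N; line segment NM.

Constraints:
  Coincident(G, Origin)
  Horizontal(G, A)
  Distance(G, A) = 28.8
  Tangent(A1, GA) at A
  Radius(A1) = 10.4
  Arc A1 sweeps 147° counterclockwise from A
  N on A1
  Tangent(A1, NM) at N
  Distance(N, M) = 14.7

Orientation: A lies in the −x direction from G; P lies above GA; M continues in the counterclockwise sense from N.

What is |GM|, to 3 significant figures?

44.7

On A1, A sits at bearing -90° from P; a 147° counterclockwise sweep puts N at bearing 57°, so N = P + 10.4·(cos 57°, sin 57°) = (-23.1, 19.1). The tangent condition forces PN to be normal to NM, so NM runs along (−sin 57°, cos 57°); with |NM| = 14.7, M = (-35.5, 27.1). Then |GM| = |M − G| = 44.7.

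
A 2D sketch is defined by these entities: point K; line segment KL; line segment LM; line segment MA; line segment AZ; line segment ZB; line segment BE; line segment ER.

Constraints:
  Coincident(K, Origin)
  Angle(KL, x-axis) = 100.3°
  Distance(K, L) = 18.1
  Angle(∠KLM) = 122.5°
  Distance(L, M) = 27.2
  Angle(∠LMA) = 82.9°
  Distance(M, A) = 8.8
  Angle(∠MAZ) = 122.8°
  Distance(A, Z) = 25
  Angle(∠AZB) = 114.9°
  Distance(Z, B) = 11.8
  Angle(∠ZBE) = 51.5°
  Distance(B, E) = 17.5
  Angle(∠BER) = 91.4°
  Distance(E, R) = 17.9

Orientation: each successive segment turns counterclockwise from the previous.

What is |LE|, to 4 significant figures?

14.31

K is at the origin; KL runs at 100.3° with length 18.1, so L = (-3.236, 17.81). ∠KLM = 122.5° gives LM at 157.8° from the x-axis; with |LM| = 27.2, M = (-28.42, 28.09). ∠LMA = 82.9° gives MA at -105.1° from the x-axis; with |MA| = 8.8, A = (-30.71, 19.59). ∠MAZ = 122.8° gives AZ at -47.90° from the x-axis; with |AZ| = 25.0, Z = (-13.95, 1.040). ∠AZB = 114.9° gives ZB at 17.20° from the x-axis; with |ZB| = 11.8, B = (-2.679, 4.529). ∠ZBE = 51.5° gives BE at 145.7° from the x-axis; with |BE| = 17.5, E = (-17.14, 14.39). Then |LE| = |E − L| = 14.31.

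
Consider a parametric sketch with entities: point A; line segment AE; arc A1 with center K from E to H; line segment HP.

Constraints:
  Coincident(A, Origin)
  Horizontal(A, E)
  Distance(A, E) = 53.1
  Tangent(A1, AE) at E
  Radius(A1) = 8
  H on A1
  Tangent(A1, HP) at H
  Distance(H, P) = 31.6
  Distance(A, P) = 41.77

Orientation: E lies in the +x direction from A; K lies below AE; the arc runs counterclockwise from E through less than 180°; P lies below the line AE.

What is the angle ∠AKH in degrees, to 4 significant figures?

24.76°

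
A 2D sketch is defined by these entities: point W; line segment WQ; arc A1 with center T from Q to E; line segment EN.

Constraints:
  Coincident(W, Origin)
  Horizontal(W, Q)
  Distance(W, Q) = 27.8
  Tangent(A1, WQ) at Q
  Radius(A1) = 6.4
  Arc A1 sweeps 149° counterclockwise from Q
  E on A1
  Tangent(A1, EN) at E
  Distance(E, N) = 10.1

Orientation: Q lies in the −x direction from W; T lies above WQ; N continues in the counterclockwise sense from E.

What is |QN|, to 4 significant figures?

17.91

W is at the origin; W and Q share the same y with |WQ| = 27.8 and Q on the −x side, so Q = (-27.80, 0.000). The tangent condition forces TQ to be normal to WQ, so T = Q + (0, 6.4) = (-27.80, 6.400). On A1, Q sits at bearing -90° from T; a 149° counterclockwise sweep puts E at bearing 59°, so E = T + 6.4·(cos 59°, sin 59°) = (-24.50, 11.89). A1 meets EN tangentially, so TE is at right angles to EN, so EN runs along (−sin 59°, cos 59°); with |EN| = 10.1, N = (-33.16, 17.09). Then |QN| = |N − Q| = 17.91.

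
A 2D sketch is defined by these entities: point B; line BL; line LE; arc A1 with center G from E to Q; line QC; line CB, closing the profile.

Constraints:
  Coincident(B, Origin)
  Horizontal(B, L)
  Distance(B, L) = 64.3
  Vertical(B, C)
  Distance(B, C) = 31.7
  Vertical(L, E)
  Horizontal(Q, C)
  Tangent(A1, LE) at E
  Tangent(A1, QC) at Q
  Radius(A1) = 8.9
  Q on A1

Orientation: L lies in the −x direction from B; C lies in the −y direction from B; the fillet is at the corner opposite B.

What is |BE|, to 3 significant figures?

68.2

B is at the origin; BL is horizontal with |BL| = 64.3 and L on the −x side, so L = (-64.3, 0.00). B and C share the same x with |BC| = 31.7 and C on the −y side, so C = (0.00, -31.7). The virtual corner opposite B is at (-64.3, -31.7). Tangency of A1 to LE means the radius GE is perpendicular to LE and A1 meets QC tangentially, so GQ is at right angles to QC, with radius 8.9, so the center G sits 8.9 in from both sides at G = (-55.4, -22.8). That places the tangent points at E = (-64.3, -22.8) on LE and Q = (-55.4, -31.7) on QC. Then |BE| = |E − B| = 68.2.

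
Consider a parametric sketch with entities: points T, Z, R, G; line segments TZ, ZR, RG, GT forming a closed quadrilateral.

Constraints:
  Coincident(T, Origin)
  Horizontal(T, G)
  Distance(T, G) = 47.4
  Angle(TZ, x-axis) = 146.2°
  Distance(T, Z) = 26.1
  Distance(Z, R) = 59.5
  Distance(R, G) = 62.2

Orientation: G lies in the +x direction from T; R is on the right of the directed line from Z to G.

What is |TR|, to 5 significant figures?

40.734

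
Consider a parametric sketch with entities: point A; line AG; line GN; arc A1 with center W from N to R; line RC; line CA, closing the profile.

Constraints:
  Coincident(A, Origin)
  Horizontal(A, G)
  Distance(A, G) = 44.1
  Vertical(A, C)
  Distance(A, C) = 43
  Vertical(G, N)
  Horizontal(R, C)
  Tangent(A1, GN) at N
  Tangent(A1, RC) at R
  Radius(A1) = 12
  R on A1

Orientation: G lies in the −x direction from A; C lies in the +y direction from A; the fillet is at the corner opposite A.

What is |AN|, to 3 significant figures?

53.9

The virtual corner opposite A is at (-44.1, 43.0). Since A1 is tangent to GN there, WN ⟂ GN and the tangent condition forces WR to be normal to RC, with radius 12.0, so the center W sits 12.0 in from both sides at W = (-32.1, 31.0). That places the tangent points at N = (-44.1, 31.0) on GN and R = (-32.1, 43.0) on RC. Then |AN| = |N − A| = 53.9.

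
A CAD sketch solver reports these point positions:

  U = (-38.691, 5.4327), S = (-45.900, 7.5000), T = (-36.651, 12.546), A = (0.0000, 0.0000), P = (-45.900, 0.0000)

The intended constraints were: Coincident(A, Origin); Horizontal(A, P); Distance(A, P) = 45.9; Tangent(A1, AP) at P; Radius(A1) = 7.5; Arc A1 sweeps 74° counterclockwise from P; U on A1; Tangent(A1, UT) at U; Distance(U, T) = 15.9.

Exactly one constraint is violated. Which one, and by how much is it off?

Distance(U, T) = 15.9 — off by 8.50.

A = (0.00, 0.00) ✓; A.y = 0.00, P.y = 0.00 ✓; |AP| = 45.90 ✓; ∠(SP, PA) = 90.00° ✓; |SP| = 7.500 ✓; bearing(S→U) − bearing(S→P) = 74.00° ✓; |SU| = 7.500 ✓; ∠(SU, UT) = 90.00° ✓; |UT| = 7.400 ✗.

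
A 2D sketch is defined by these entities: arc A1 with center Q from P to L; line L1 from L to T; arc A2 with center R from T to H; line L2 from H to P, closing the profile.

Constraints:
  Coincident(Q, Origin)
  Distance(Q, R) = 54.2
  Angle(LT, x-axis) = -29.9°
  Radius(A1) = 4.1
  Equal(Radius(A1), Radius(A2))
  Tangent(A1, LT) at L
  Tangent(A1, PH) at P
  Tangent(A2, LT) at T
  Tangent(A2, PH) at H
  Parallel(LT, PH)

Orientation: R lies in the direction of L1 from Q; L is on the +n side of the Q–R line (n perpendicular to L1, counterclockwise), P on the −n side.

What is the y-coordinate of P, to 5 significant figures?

-3.5543

The slot axis is L1's direction at -29.9°, so u = (cos -29.9°, sin -29.9°) = (0.86690, -0.49849) and n = (−sin -29.9°, cos -29.9°) = (0.49849, 0.86690). Q is at the origin and R lies 54.2 along u from Q, so R = 54.2·u = (46.986, -27.018). Tangency of A1 to both parallel lines with radius 4.1 puts L and P at Q ± 4.1·n: L = (2.0438, 3.5543), P = (-2.0438, -3.5543). So P.y = -3.5543.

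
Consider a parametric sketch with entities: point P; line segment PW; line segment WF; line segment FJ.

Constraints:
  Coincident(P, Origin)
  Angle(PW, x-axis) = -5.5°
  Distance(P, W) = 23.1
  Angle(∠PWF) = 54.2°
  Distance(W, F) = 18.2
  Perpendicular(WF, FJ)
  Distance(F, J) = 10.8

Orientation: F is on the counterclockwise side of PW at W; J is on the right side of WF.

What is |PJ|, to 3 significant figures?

29.9

∠PWF = 54.2°, so WF runs at -5.5° + (180° − 54.2°) = 120° from the x-axis; with |WF| = 18.2, F = W + 18.2·(cos 120°, sin 120°) = (13.8, 13.5). WF ⟂ FJ; with |FJ| = 10.8 on the right of WF, J = F + 10.8·(0.863, 0.505) = (23.1, 18.9). Then |PJ| = |J − P| = 29.9.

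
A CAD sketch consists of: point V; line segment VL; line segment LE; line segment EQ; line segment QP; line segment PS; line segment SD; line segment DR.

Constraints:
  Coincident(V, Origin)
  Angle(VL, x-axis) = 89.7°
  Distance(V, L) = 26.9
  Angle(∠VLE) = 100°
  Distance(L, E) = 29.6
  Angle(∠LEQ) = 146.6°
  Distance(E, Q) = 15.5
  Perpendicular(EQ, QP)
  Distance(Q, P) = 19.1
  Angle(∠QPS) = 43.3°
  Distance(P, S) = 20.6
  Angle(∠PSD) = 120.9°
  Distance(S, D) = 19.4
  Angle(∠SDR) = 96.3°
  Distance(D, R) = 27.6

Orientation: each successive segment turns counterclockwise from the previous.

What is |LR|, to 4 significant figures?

64.22

V is at the origin; VL runs at 89.7° with length 26.9, so L = (0.1408, 26.90). ∠VLE = 100.0° gives LE at 169.7° from the x-axis; with |LE| = 29.6, E = (-28.98, 32.19). ∠LEQ = 146.6° gives EQ at -156.9° from the x-axis; with |EQ| = 15.5, Q = (-43.24, 26.11). The perpendicularity gives QP at right angles to EQ, so QP runs at -66.90°; with |QP| = 19.1, P = (-35.75, 8.542). ∠QPS = 43.3° gives PS at 69.80° from the x-axis; with |PS| = 20.6, S = (-28.63, 27.88). ∠PSD = 120.9° gives SD at 128.9° from the x-axis; with |SD| = 19.4, D = (-40.82, 42.97). ∠SDR = 96.3° gives DR at -147.4° from the x-axis; with |DR| = 27.6, R = (-64.07, 28.10). Then |LR| = |R − L| = 64.22.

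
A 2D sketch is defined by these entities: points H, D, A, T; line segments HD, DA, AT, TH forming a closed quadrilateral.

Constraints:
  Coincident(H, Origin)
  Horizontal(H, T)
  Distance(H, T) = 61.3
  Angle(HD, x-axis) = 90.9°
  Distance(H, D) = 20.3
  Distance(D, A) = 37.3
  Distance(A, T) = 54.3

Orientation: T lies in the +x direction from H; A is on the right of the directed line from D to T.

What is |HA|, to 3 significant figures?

18.3

Checks: HD at 90.90° ✓; |DA| = 37.30 ✓; |AT| = 54.30 ✓.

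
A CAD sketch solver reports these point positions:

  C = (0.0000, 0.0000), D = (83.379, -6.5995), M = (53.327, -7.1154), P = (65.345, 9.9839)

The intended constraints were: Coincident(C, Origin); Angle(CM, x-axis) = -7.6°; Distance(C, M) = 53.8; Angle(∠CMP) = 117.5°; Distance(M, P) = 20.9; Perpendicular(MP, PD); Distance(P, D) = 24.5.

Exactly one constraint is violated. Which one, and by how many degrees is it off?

Perpendicular(MP, PD) — off by 7.50°.

C = (0.00, 0.00) ✓; CM at -7.600° ✓; |CM| = 53.80 ✓; ∠CMP = 117.5° ✓; |MP| = 20.90 ✓; ∠(MP, PD) = 97.50° ✗; |PD| = 24.50 ✓.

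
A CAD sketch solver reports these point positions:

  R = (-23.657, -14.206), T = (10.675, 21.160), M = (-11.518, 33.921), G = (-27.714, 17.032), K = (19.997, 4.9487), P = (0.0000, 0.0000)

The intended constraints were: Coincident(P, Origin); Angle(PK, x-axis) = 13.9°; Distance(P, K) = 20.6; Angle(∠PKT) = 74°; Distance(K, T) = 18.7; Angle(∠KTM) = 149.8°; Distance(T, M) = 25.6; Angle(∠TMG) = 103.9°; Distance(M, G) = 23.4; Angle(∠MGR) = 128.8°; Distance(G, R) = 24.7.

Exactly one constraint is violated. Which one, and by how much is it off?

Distance(G, R) = 24.7 — off by 6.80.

P = (0.00, 0.00) ✓; PK at 13.90° ✓; |PK| = 20.60 ✓; ∠PKT = 74.00° ✓; |KT| = 18.70 ✓; ∠KTM = 149.8° ✓; |TM| = 25.60 ✓; ∠TMG = 103.9° ✓; |MG| = 23.40 ✓; ∠MGR = 128.8° ✓; |GR| = 31.50 ✗.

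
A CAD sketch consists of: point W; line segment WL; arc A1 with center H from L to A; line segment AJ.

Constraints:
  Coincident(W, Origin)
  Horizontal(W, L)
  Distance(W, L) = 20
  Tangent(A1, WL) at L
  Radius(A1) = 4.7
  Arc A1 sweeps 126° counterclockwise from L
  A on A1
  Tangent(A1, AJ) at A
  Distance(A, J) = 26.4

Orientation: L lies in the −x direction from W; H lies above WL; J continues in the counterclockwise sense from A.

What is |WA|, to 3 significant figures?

17.8

W is at the origin; W and L share the same y with |WL| = 20.0 and L on the −x side, so L = (-20.0, 0.00). Tangency of A1 to WL means the radius HL is perpendicular to WL, so H = L + (0, 4.7) = (-20.0, 4.70). On A1, L sits at bearing -90° from H; a 126° counterclockwise sweep puts A at bearing 36°, so A = H + 4.7·(cos 36°, sin 36°) = (-16.2, 7.46). Then |WA| = |A − W| = 17.8.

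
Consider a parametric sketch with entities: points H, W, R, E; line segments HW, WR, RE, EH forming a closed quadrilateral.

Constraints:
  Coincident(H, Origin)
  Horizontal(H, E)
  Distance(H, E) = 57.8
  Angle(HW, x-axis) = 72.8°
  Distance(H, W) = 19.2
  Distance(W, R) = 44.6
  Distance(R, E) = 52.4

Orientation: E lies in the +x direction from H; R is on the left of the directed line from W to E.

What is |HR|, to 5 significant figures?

61.981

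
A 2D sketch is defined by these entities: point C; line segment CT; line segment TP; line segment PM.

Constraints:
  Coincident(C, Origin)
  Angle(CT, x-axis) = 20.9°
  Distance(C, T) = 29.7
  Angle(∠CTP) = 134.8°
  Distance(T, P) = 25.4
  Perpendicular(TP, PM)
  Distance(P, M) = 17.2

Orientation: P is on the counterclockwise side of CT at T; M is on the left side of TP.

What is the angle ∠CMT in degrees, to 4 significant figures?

38.88°

C is at the origin; CT runs at 20.9° with length 29.7, so T = 29.7·(cos 20.9°, sin 20.9°) = (27.75, 10.60). ∠CTP = 134.8°, so TP runs at 20.9° + (180° − 134.8°) = 66.10° from the x-axis; with |TP| = 25.4, P = T + 25.4·(cos 66.10°, sin 66.10°) = (38.04, 33.82). The perpendicularity gives PM at right angles to TP; with |PM| = 17.2 on the left of TP, M = P + 17.2·(-0.9143, 0.4051) = (22.31, 40.79). Then cos ∠CMT = MC·MT / (|MC||MT|), giving 38.88°.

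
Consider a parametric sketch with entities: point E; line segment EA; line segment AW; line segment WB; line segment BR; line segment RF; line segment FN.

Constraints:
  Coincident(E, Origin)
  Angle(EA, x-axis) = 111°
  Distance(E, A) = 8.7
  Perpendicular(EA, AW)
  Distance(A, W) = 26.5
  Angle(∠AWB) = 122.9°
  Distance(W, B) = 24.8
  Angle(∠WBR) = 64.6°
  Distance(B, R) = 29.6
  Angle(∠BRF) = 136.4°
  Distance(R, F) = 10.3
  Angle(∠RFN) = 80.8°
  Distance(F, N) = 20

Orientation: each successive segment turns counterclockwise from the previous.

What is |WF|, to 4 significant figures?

30.53

E is at the origin; EA runs at 111.0° with length 8.7, so A = (-3.118, 8.122). EA is perpendicular to AW, so AW runs at -159.0°; with |AW| = 26.5, W = (-27.86, -1.375). ∠AWB = 122.9° gives WB at -101.9° from the x-axis; with |WB| = 24.8, B = (-32.97, -25.64). ∠WBR = 64.6° gives BR at 13.50° from the x-axis; with |BR| = 29.6, R = (-4.189, -18.73). ∠BRF = 136.4° gives RF at 57.10° from the x-axis; with |RF| = 10.3, F = (1.405, -10.08). Then |WF| = |F − W| = 30.53.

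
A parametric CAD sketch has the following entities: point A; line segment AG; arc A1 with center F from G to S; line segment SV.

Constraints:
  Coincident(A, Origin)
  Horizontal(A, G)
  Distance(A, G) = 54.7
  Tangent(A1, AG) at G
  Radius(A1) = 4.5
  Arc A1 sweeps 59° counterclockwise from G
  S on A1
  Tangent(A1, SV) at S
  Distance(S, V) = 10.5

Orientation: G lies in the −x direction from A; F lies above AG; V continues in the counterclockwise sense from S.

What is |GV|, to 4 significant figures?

14.52

A is at the origin; AG is horizontal with |AG| = 54.7 and G on the −x side, so G = (-54.70, 0.000). A1 meets AG tangentially, so FG is at right angles to AG, so F = G + (0, 4.5) = (-54.70, 4.500). On A1, G sits at bearing -90° from F; a 59° counterclockwise sweep puts S at bearing -31°, so S = F + 4.5·(cos -31°, sin -31°) = (-50.84, 2.182). Tangency of A1 to SV means the radius FS is perpendicular to SV, so SV runs along (−sin -31°, cos -31°); with |SV| = 10.5, V = (-45.43, 11.18). Then |GV| = |V − G| = 14.52.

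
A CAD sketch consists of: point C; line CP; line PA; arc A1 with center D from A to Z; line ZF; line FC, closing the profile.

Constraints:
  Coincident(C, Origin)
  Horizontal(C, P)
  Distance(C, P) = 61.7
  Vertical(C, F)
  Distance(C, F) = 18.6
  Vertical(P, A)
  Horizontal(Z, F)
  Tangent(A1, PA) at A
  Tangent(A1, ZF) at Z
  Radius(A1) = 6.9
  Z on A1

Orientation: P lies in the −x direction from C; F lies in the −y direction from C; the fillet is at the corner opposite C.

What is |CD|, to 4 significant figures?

56.04

C is at the origin; C and P share the same y with |CP| = 61.7 and P on the −x side, so P = (-61.70, 0.000). CF is vertical with |CF| = 18.6 and F on the −y side, so F = (0.000, -18.60). The virtual corner opposite C is at (-61.70, -18.60). Since A1 is tangent to PA there, DA ⟂ PA and A1 meets ZF tangentially, so DZ is at right angles to ZF, with radius 6.9, so the center D sits 6.9 in from both sides at D = (-54.80, -11.70). Then |CD| = |D − C| = 56.04.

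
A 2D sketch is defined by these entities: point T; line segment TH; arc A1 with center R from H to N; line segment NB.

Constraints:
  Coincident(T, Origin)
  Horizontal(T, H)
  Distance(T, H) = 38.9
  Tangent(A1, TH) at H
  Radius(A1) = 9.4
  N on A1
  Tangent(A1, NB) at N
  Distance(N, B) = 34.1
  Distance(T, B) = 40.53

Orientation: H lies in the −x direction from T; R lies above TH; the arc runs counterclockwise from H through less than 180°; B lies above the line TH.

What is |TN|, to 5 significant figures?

30.802

Checks: |RN| = 9.400 ✓; ∠(RN, NB) = 90.00° ✓; |NB| = 34.10 ✓; |TB| = 40.53 ✓.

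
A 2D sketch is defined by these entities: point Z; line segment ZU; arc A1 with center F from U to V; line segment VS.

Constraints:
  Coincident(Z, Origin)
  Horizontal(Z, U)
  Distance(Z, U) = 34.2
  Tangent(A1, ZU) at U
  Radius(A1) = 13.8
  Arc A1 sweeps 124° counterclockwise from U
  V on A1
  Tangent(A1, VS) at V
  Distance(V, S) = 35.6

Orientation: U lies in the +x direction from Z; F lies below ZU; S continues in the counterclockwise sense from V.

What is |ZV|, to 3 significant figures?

31.3

The tangent condition forces FU to be normal to ZU, so F = U + (0, -13.8) = (34.2, -13.8). On A1, U sits at bearing 90° from F; a 124° counterclockwise sweep puts V at bearing 214°, so V = F + 13.8·(cos 214°, sin 214°) = (22.8, -21.5). Then |ZV| = |V − Z| = 31.3.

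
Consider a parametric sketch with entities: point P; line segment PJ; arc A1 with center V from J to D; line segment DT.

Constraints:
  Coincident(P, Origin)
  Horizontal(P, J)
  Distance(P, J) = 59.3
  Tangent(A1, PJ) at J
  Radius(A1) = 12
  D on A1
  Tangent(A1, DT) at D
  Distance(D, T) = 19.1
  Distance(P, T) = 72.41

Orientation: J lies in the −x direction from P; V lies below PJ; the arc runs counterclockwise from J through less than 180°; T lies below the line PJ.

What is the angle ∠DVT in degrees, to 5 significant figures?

57.860°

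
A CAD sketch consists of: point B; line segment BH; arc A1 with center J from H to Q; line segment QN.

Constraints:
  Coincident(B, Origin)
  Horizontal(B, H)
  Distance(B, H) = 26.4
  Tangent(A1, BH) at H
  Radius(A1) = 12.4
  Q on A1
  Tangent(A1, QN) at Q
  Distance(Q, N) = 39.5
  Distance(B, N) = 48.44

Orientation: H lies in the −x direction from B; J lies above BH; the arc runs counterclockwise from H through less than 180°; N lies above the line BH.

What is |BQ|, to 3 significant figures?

17.3

Checks: |JQ| = 12.40 ✓; ∠(JQ, QN) = 90.00° ✓; |QN| = 39.50 ✓; |BN| = 48.44 ✓.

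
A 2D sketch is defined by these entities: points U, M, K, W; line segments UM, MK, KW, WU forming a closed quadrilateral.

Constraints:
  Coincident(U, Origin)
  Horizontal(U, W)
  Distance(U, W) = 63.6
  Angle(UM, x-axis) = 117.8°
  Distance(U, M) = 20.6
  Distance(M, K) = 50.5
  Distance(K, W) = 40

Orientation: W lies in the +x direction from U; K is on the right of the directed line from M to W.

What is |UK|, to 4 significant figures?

31.72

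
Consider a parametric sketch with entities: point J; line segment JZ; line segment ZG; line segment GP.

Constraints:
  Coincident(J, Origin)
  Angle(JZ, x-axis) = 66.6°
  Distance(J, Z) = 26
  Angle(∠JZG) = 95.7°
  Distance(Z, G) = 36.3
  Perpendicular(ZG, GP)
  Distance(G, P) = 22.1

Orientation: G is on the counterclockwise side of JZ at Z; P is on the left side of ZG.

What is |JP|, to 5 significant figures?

39.065

∠JZG = 95.7°, so ZG runs at 66.6° + (180° − 95.7°) = 150.90° from the x-axis; with |ZG| = 36.3, G = Z + 36.3·(cos 150.90°, sin 150.90°) = (-21.392, 41.516). ZG is perpendicular to GP; with |GP| = 22.1 on the left of ZG, P = G + 22.1·(-0.48634, -0.87377) = (-32.140, 22.205). Then |JP| = |P − J| = 39.065.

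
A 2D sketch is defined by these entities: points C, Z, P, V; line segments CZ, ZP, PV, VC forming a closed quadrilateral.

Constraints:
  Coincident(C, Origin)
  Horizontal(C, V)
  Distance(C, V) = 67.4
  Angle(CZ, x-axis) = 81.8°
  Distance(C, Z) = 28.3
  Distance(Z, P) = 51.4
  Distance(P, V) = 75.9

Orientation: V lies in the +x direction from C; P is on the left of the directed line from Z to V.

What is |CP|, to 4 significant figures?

77.33

C is at the origin; CV is horizontal with |CV| = 67.4 and V in +x, so V = (67.4, 0). CZ runs at 81.8° with |CZ| = 28.3, so Z = (4.036, 28.01). P is determined by |ZP| = 51.4 and |PV| = 75.9 together: it lies at the intersection of circle(Z, 51.4) and circle(V, 75.9). With |ZV| = 69.28, the foot of the radical line on ZV is 12.13 from Z and the perpendicular offset is √(51.4² − 12.13²) = 49.95. Taking the left-of-ZV solution: P = (35.33, 68.79).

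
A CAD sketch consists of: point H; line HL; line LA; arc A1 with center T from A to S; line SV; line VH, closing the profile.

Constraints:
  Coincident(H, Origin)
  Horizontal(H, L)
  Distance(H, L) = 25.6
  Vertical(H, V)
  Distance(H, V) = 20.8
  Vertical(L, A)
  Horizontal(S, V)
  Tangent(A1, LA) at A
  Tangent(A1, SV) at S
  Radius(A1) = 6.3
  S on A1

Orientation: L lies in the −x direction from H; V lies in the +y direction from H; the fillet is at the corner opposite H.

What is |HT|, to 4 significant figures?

24.14

H is at the origin; H and L share the same y with |HL| = 25.6 and L on the −x side, so L = (-25.60, 0.000). H and V share the same x with |HV| = 20.8 and V on the +y side, so V = (0.000, 20.80). The virtual corner opposite H is at (-25.60, 20.80). The tangent condition forces TA to be normal to LA and A1 meets SV tangentially, so TS is at right angles to SV, with radius 6.3, so the center T sits 6.3 in from both sides at T = (-19.30, 14.50). Then |HT| = |T − H| = 24.14.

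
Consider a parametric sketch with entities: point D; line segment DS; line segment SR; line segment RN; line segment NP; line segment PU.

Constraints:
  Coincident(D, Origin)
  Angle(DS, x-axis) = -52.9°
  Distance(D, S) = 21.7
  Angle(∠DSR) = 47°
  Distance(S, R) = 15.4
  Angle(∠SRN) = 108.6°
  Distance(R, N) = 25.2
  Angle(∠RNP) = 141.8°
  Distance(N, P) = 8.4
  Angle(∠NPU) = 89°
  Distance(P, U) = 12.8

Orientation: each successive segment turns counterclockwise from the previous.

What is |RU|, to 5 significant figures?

28.119

D is at the origin; DS runs at -52.9° with length 21.7, so S = (13.090, -17.308). ∠DSR = 47.0° gives SR at 80.100° from the x-axis; with |SR| = 15.4, R = (15.737, -2.1369). ∠SRN = 108.6° gives RN at 151.50° from the x-axis; with |RN| = 25.2, N = (-6.4089, 9.8875). ∠RNP = 141.8° gives NP at -170.30° from the x-axis; with |NP| = 8.4, P = (-14.689, 8.4722). ∠NPU = 89.0° gives PU at -79.300° from the x-axis; with |PU| = 12.8, U = (-12.312, -4.1052). Then |RU| = |U − R| = 28.119.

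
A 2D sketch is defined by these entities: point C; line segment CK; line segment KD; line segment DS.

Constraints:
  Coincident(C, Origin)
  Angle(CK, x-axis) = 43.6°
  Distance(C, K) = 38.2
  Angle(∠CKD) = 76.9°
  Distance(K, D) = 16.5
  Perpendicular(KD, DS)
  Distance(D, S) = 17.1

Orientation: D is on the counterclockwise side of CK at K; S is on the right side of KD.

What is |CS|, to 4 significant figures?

54.87

C is at the origin; CK runs at 43.6° with length 38.2, so K = 38.2·(cos 43.6°, sin 43.6°) = (27.66, 26.34). ∠CKD = 76.9°, so KD runs at 43.6° + (180° − 76.9°) = 146.7° from the x-axis; with |KD| = 16.5, D = K + 16.5·(cos 146.7°, sin 146.7°) = (13.87, 35.40). KD ⟂ DS; with |DS| = 17.1 on the right of KD, S = D + 17.1·(0.5490, 0.8358) = (23.26, 49.69). Then |CS| = |S − C| = 54.87.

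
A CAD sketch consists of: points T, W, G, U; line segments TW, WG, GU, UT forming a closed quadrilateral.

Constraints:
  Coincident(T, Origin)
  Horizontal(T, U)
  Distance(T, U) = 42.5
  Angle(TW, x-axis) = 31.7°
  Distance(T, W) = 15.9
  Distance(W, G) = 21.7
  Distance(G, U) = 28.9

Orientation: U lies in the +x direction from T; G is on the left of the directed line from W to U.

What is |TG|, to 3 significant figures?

37.2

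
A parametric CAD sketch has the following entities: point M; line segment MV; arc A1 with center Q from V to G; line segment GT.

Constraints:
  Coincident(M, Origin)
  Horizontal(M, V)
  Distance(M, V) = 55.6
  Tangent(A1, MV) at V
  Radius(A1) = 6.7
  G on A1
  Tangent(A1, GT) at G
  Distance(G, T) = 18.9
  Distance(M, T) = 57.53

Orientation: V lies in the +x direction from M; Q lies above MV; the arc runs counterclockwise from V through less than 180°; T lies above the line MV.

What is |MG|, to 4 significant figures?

62.12

Checks: ∠(QV, VM) = 90.00° ✓; |QG| = 6.700 ✓; ∠(QG, GT) = 90.00° ✓; |GT| = 18.90 ✓; |MT| = 57.53 ✓.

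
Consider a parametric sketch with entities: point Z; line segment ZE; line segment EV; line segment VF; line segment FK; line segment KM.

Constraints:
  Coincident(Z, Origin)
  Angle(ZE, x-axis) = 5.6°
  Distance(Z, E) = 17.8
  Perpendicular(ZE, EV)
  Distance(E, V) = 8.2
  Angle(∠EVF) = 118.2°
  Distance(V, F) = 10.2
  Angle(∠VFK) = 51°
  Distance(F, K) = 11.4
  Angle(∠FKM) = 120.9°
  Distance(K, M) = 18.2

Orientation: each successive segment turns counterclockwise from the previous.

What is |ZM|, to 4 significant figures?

28.39

Z is at the origin; ZE runs at 5.6° with length 17.8, so E = (17.72, 1.737). The perpendicularity gives EV at right angles to ZE, so EV runs at 95.60°; with |EV| = 8.2, V = (16.91, 9.898). ∠EVF = 118.2° gives VF at 157.4° from the x-axis; with |VF| = 10.2, F = (7.498, 13.82). ∠VFK = 51.0° gives FK at -73.60° from the x-axis; with |FK| = 11.4, K = (10.72, 2.881). ∠FKM = 120.9° gives KM at -14.50° from the x-axis; with |KM| = 18.2, M = (28.34, -1.675). Then |ZM| = |M − Z| = 28.39.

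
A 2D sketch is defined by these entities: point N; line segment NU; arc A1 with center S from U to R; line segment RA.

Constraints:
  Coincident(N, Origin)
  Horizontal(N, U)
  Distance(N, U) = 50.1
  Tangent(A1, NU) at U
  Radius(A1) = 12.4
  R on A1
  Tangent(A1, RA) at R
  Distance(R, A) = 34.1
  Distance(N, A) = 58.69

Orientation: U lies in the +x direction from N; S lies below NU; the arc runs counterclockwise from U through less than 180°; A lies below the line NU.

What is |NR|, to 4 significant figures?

39.55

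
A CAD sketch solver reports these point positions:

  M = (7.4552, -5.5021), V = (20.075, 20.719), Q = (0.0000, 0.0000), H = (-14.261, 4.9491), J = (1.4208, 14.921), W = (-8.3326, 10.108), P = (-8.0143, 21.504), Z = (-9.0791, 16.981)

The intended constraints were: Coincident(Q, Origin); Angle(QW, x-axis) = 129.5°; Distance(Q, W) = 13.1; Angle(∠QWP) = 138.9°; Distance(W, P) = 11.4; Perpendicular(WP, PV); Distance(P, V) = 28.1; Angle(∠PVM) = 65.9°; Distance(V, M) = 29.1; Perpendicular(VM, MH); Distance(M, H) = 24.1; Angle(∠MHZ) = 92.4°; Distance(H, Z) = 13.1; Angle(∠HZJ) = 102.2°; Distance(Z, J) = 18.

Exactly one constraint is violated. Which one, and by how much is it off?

Distance(Z, J) = 18 — off by 7.30.

Q = (0.00, 0.00) ✓; QW at 129.5° ✓; |QW| = 13.10 ✓; ∠QWP = 138.9° ✓; |WP| = 11.40 ✓; ∠(WP, PV) = 90.00° ✓; |PV| = 28.10 ✓; ∠PVM = 65.90° ✓; |VM| = 29.10 ✓; ∠(VM, MH) = 90.00° ✓; |MH| = 24.10 ✓; ∠MHZ = 92.40° ✓; |HZ| = 13.10 ✓; ∠HZJ = 102.2° ✓; |ZJ| = 10.70 ✗.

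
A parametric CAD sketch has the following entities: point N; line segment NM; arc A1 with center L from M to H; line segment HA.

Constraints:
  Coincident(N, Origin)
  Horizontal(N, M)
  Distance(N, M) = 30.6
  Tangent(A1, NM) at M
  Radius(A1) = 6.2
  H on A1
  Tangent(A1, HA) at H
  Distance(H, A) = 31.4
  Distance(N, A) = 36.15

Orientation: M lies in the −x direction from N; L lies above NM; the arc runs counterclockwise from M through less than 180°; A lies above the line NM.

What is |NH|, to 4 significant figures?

25.12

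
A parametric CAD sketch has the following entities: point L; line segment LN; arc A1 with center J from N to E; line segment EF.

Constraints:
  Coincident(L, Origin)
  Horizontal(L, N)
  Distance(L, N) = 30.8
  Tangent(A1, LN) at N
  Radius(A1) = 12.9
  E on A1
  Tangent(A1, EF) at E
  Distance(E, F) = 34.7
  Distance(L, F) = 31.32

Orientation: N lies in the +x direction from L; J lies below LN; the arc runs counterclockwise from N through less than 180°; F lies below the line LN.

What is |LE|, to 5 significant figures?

21.401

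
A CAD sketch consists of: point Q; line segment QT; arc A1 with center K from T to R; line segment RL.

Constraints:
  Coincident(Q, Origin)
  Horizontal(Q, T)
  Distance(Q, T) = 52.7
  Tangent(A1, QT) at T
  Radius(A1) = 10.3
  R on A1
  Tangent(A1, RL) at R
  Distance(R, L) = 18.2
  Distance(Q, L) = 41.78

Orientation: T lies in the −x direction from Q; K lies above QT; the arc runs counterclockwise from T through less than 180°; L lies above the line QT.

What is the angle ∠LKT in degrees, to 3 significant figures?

124°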